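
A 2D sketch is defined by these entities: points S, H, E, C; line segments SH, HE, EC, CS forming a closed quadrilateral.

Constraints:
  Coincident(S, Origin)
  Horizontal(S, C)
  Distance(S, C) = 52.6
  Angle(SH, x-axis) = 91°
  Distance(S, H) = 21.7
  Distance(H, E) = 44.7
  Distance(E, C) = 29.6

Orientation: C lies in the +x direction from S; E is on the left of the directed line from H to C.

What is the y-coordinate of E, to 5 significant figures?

28.272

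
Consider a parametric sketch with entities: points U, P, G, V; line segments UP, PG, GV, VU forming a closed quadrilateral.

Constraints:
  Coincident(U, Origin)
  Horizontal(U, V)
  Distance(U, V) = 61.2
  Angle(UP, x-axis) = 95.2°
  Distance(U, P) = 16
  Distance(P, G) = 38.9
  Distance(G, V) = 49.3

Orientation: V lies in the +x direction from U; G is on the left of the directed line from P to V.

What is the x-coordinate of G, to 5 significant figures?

30.298

U is at the origin; U and V share the same y with |UV| = 61.2 and V in +x, so V = (61.2, 0). UP runs at 95.2° with |UP| = 16.0, so P = (-1.4501, 15.934). G is determined by |PG| = 38.9 and |GV| = 49.3 together: it lies at the intersection of circle(P, 38.9) and circle(V, 49.3). With |PV| = 64.645, the foot of the radical line on PV is 25.228 from P and the perpendicular offset is √(38.9² − 25.228²) = 29.610. Taking the left-of-PV solution: G = (30.298, 38.413).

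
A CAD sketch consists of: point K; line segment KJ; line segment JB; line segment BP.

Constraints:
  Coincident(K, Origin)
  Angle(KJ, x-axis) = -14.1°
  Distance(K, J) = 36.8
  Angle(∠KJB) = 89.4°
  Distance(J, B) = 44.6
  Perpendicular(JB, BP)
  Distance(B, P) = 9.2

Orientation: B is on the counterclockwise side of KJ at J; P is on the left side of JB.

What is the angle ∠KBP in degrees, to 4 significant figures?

50.23°

K is at the origin; KJ runs at -14.1° with length 36.8, so J = 36.8·(cos -14.1°, sin -14.1°) = (35.69, -8.965). ∠KJB = 89.4°, so JB runs at -14.1° + (180° − 89.4°) = 76.50° from the x-axis; with |JB| = 44.6, B = J + 44.6·(cos 76.50°, sin 76.50°) = (46.10, 34.40). The perpendicularity gives BP at right angles to JB; with |BP| = 9.2 on the left of JB, P = B + 9.2·(-0.9724, 0.2334) = (37.16, 36.55). Then cos ∠KBP = BK·BP / (|BK||BP|), giving 50.23°.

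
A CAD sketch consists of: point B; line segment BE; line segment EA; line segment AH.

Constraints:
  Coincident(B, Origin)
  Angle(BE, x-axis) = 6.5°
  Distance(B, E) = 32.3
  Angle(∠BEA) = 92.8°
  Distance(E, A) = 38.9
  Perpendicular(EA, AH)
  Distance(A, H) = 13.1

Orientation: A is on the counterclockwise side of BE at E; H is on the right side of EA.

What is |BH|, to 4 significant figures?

60.80

B is at the origin; BE runs at 6.5° with length 32.3, so E = 32.3·(cos 6.5°, sin 6.5°) = (32.09, 3.656). ∠BEA = 92.8°, so EA runs at 6.5° + (180° − 92.8°) = 93.70° from the x-axis; with |EA| = 38.9, A = E + 38.9·(cos 93.70°, sin 93.70°) = (29.58, 42.48). EA ⟂ AH; with |AH| = 13.1 on the right of EA, H = A + 13.1·(0.9979, 0.06453) = (42.65, 43.32). Then |BH| = |H − B| = 60.80.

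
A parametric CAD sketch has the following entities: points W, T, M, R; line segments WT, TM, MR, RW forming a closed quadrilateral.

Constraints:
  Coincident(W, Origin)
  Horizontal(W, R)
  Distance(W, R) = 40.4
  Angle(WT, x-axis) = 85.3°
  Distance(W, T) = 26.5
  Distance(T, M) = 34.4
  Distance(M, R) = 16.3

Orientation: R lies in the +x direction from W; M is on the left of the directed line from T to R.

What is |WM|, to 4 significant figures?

37.93

Checks: |TM| = 34.40 ✓; |MR| = 16.30 ✓.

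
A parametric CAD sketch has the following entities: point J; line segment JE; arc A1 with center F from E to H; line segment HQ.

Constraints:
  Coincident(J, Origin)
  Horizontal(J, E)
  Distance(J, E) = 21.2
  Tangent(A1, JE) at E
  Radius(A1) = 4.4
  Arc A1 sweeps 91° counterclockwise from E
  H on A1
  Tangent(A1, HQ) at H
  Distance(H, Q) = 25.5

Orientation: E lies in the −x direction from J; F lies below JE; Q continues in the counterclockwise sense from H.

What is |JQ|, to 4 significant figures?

39.13

On A1, E sits at bearing 90° from F; a 91° counterclockwise sweep puts H at bearing 181°, so H = F + 4.4·(cos 181°, sin 181°) = (-25.60, -4.477). The tangent condition forces FH to be normal to HQ, so HQ runs along (−sin 181°, cos 181°); with |HQ| = 25.5, Q = (-25.15, -29.97). Then |JQ| = |Q − J| = 39.13.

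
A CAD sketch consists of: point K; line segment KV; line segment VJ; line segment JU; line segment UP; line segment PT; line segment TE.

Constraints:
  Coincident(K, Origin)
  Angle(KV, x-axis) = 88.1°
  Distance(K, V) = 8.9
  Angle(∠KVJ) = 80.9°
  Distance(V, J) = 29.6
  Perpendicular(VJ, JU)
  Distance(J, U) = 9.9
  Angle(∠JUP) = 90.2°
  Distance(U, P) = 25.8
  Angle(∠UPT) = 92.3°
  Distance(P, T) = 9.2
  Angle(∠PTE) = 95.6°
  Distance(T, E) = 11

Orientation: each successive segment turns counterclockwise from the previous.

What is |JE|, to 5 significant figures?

15.329

K is at the origin; KV runs at 88.1° with length 8.9, so V = (0.29508, 8.8951). ∠KVJ = 80.9° gives VJ at -172.80° from the x-axis; with |VJ| = 29.6, J = (-29.072, 5.1852). VJ ⟂ JU, so JU runs at -82.800°; with |JU| = 9.9, U = (-27.831, -4.6367). ∠JUP = 90.2° gives UP at 7.0000° from the x-axis; with |UP| = 25.8, P = (-2.2230, -1.4925). ∠UPT = 92.3° gives PT at 94.700° from the x-axis; with |PT| = 9.2, T = (-2.9769, 7.6766). ∠PTE = 95.6° gives TE at 179.10° from the x-axis; with |TE| = 11.0, E = (-13.976, 7.8494). Then |JE| = |E − J| = 15.329.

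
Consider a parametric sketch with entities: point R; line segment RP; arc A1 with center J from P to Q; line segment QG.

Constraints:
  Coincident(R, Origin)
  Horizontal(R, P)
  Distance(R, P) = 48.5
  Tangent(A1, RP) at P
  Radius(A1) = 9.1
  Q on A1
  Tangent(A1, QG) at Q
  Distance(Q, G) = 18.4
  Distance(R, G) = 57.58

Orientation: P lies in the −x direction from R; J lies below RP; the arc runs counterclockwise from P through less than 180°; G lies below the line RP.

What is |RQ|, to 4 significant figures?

58.24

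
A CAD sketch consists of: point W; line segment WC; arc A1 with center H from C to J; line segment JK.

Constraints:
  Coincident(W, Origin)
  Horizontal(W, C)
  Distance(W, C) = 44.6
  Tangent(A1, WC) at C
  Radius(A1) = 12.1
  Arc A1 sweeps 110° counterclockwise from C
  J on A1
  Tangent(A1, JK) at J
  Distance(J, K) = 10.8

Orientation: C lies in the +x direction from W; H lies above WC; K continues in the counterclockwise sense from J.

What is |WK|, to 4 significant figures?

58.56

W is at the origin; W and C share the same y with |WC| = 44.6 and C on the +x side, so C = (44.60, 0.000). Tangency of A1 to WC means the radius HC is perpendicular to WC, so H = C + (0, 12.1) = (44.60, 12.10). On A1, C sits at bearing -90° from H; a 110° counterclockwise sweep puts J at bearing 20°, so J = H + 12.1·(cos 20°, sin 20°) = (55.97, 16.24). A1 meets JK tangentially, so HJ is at right angles to JK, so JK runs along (−sin 20°, cos 20°); with |JK| = 10.8, K = (52.28, 26.39). Then |WK| = |K − W| = 58.56.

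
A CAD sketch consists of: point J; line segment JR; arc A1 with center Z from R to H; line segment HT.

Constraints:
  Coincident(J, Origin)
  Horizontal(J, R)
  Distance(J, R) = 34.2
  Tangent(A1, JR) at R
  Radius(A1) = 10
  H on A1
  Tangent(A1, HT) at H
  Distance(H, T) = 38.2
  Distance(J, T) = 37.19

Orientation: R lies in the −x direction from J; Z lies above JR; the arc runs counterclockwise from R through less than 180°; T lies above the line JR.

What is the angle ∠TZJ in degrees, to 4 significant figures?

59.08°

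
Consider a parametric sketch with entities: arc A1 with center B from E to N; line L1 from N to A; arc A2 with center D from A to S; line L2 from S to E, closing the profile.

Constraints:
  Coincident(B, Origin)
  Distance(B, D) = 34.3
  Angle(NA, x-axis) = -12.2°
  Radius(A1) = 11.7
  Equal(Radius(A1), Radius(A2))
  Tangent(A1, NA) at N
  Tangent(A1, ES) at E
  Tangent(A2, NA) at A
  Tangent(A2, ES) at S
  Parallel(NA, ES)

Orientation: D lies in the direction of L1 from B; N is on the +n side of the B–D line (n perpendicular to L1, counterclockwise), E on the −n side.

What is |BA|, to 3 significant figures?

36.2

The slot axis is L1's direction at -12.2°, so u = (cos -12.2°, sin -12.2°) = (0.977, -0.211) and n = (−sin -12.2°, cos -12.2°) = (0.211, 0.977). B is at the origin and D lies 34.3 along u from B, so D = 34.3·u = (33.5, -7.25). Tangency of A1 to both parallel lines with radius 11.7 puts N and E at B ± 11.7·n: N = (2.47, 11.4), E = (-2.47, -11.4). Equal radii place A and S the same way about D: A = D + 11.7·n = (36.0, 4.19), S = D − 11.7·n = (31.1, -18.7). Then |BA| = |A − B| = 36.2.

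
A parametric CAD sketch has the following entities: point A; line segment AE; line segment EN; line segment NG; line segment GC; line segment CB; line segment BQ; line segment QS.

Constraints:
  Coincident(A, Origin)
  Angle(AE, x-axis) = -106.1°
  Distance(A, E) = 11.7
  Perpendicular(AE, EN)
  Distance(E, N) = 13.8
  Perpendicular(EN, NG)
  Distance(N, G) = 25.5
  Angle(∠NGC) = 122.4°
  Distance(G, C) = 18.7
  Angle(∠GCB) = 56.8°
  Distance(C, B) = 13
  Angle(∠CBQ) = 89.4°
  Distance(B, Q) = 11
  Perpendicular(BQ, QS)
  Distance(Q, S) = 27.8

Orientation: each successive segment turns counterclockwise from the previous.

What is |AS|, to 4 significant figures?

39.80

A is at the origin; AE runs at -106.1° with length 11.7, so E = (-3.245, -11.24). AE ⟂ EN, so EN runs at -16.10°; with |EN| = 13.8, N = (10.01, -15.07). EN ⟂ NG, so NG runs at 73.90°; with |NG| = 25.5, G = (17.09, 9.432). ∠NGC = 122.4° gives GC at 131.5° from the x-axis; with |GC| = 18.7, C = (4.695, 23.44). ∠GCB = 56.8° gives CB at -105.3° from the x-axis; with |CB| = 13.0, B = (1.264, 10.90). ∠CBQ = 89.4° gives BQ at -14.70° from the x-axis; with |BQ| = 11.0, Q = (11.90, 8.107). BQ is perpendicular to QS, so QS runs at 75.30°; with |QS| = 27.8, S = (18.96, 35.00). Then |AS| = |S − A| = 39.80.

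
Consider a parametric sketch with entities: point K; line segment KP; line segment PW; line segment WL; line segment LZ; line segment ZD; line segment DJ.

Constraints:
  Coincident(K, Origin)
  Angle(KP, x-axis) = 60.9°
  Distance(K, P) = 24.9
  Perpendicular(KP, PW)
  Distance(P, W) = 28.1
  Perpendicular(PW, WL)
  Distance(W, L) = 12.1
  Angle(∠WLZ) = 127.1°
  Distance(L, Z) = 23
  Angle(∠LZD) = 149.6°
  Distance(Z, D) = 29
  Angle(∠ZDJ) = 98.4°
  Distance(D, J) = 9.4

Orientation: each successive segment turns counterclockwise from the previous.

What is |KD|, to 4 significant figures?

19.56

K is at the origin; KP runs at 60.9° with length 24.9, so P = (12.11, 21.76). KP is perpendicular to PW, so PW runs at 150.9°; with |PW| = 28.1, W = (-12.44, 35.42). The perpendicularity gives WL at right angles to PW, so WL runs at -119.1°; with |WL| = 12.1, L = (-18.33, 24.85). ∠WLZ = 127.1° gives LZ at -66.20° from the x-axis; with |LZ| = 23.0, Z = (-9.046, 3.806). ∠LZD = 149.6° gives ZD at -35.80° from the x-axis; with |ZD| = 29.0, D = (14.47, -13.16). Then |KD| = |D − K| = 19.56.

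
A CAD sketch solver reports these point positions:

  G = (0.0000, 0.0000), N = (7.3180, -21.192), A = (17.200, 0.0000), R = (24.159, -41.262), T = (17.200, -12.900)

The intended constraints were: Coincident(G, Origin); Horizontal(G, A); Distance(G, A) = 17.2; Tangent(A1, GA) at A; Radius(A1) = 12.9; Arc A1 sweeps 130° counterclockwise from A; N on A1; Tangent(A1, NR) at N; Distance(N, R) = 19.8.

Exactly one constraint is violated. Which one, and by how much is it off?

Distance(N, R) = 19.8 — off by 6.40.

G = (0.00, 0.00) ✓; G.y = 0.00, A.y = 0.00 ✓; |GA| = 17.20 ✓; ∠(TA, AG) = 90.00° ✓; |TA| = 12.90 ✓; bearing(T→N) − bearing(T→A) = 130.0° ✓; |TN| = 12.90 ✓; ∠(TN, NR) = 90.00° ✓; |NR| = 26.20 ✗.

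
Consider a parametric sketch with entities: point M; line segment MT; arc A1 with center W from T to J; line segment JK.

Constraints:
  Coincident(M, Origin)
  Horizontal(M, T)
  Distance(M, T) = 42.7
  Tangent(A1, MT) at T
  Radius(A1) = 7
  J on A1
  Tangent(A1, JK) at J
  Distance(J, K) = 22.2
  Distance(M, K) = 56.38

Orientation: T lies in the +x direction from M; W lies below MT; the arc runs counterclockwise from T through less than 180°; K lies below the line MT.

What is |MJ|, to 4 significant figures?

38.16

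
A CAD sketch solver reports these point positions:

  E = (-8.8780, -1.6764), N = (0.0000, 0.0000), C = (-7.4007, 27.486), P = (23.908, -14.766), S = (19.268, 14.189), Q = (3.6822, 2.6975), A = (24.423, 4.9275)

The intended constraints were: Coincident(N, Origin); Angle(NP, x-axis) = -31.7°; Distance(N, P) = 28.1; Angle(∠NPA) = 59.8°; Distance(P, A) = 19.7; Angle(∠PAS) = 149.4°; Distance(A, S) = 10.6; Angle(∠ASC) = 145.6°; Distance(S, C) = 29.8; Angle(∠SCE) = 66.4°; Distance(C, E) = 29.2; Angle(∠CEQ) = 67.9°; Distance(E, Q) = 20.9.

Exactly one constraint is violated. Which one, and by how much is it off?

Distance(E, Q) = 20.9 — off by 7.60.

N = (0.00, 0.00) ✓; NP at -31.70° ✓; |NP| = 28.10 ✓; ∠NPA = 59.80° ✓; |PA| = 19.70 ✓; ∠PAS = 149.4° ✓; |AS| = 10.60 ✓; ∠ASC = 145.6° ✓; |SC| = 29.80 ✓; ∠SCE = 66.40° ✓; |CE| = 29.20 ✓; ∠CEQ = 67.90° ✓; |EQ| = 13.30 ✗.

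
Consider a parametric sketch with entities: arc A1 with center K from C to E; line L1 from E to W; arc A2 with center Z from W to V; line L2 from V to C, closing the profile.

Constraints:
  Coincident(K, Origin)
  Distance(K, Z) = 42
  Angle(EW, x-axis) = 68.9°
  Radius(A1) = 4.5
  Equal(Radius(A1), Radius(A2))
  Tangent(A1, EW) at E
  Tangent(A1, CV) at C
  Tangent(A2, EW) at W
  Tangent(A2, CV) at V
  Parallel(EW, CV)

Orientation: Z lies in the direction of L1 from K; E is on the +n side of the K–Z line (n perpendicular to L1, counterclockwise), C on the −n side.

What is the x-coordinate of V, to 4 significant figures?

19.32

The slot axis is L1's direction at 68.9°, so u = (cos 68.9°, sin 68.9°) = (0.3600, 0.9330) and n = (−sin 68.9°, cos 68.9°) = (-0.9330, 0.3600). K is at the origin and Z lies 42.0 along u from K, so Z = 42.0·u = (15.12, 39.18). Tangency of A1 to both parallel lines with radius 4.5 puts E and C at K ± 4.5·n: E = (-4.198, 1.620), C = (4.198, -1.620). Equal radii place W and V the same way about Z: W = Z + 4.5·n = (10.92, 40.80), V = Z − 4.5·n = (19.32, 37.56). So V.x = 19.32.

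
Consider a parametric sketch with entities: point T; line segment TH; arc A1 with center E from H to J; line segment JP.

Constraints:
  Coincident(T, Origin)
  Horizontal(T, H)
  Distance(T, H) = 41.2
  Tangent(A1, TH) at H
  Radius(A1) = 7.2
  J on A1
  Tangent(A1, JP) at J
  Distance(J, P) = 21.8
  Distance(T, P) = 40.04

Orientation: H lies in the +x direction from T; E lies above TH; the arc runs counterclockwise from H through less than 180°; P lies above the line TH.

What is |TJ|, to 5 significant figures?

47.650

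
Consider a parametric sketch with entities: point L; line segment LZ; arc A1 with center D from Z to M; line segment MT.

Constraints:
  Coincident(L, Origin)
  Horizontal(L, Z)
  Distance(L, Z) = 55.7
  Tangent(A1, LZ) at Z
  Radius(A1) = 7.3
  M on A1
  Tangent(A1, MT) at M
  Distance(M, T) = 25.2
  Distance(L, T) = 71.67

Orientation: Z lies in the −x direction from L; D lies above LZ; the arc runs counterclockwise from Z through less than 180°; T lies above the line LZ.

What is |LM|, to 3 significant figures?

51.0

Checks: ∠(DZ, ZL) = 90.00° ✓; |DM| = 7.300 ✓; ∠(DM, MT) = 90.00° ✓; |MT| = 25.20 ✓; |LT| = 71.67 ✓.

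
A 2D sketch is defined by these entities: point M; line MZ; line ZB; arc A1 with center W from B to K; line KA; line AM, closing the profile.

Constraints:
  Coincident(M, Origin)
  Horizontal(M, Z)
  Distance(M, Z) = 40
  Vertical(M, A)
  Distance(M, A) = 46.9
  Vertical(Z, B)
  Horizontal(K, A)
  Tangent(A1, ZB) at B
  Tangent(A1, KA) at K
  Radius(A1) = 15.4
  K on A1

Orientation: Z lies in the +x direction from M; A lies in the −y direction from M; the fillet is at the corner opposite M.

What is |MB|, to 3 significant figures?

50.9

M is at the origin; M and Z share the same y with |MZ| = 40.0 and Z on the +x side, so Z = (40.0, 0.00). MA is vertical with |MA| = 46.9 and A on the −y side, so A = (0.00, -46.9). The virtual corner opposite M is at (40.0, -46.9). The tangent condition forces WB to be normal to ZB and the tangent condition forces WK to be normal to KA, with radius 15.4, so the center W sits 15.4 in from both sides at W = (24.6, -31.5). That places the tangent points at B = (40.0, -31.5) on ZB and K = (24.6, -46.9) on KA. Then |MB| = |B − M| = 50.9.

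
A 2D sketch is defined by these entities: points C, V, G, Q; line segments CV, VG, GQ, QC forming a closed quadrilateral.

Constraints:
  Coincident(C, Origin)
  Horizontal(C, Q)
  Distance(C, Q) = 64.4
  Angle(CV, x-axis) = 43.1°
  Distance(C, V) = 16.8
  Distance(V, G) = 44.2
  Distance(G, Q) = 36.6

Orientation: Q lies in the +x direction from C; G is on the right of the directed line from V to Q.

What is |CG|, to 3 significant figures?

45.0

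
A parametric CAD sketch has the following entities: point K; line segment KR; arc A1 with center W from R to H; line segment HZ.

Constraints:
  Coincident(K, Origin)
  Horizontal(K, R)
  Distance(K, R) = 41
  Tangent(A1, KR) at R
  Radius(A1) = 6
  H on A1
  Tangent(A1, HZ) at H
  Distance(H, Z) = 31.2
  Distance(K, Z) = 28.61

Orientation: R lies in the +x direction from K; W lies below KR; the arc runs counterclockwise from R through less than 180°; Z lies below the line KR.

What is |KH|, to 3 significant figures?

36.7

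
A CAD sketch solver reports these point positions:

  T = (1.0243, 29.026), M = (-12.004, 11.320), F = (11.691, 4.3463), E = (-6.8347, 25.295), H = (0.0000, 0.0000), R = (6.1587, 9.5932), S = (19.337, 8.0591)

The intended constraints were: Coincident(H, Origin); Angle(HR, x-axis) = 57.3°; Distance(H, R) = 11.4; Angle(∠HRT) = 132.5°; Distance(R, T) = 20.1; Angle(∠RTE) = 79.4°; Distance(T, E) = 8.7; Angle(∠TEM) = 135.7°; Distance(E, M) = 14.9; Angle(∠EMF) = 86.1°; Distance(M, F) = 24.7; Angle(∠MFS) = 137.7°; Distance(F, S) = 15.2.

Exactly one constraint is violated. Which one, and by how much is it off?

Distance(F, S) = 15.2 — off by 6.70.

H = (0.00, 0.00) ✓; HR at 57.30° ✓; |HR| = 11.40 ✓; ∠HRT = 132.5° ✓; |RT| = 20.10 ✓; ∠RTE = 79.40° ✓; |TE| = 8.700 ✓; ∠TEM = 135.7° ✓; |EM| = 14.90 ✓; ∠EMF = 86.10° ✓; |MF| = 24.70 ✓; ∠MFS = 137.7° ✓; |FS| = 8.500 ✗.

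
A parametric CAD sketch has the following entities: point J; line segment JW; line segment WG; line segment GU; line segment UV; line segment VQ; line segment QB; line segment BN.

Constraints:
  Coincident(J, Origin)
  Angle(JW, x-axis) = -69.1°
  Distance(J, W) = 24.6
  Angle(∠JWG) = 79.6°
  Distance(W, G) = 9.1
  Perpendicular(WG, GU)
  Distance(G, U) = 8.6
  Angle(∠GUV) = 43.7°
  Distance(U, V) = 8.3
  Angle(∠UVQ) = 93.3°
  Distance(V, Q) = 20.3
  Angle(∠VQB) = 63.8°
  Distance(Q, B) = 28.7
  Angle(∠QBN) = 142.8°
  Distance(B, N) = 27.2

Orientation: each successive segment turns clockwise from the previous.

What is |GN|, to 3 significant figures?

42.0

∠VQB = 63.8° gives QB at 121° from the x-axis; with |QB| = 28.7, B = (-20.8, -13.6). ∠QBN = 142.8° gives BN at 84.1° from the x-axis; with |BN| = 27.2, N = (-18.0, 13.4). Then |GN| = |N − G| = 42.0.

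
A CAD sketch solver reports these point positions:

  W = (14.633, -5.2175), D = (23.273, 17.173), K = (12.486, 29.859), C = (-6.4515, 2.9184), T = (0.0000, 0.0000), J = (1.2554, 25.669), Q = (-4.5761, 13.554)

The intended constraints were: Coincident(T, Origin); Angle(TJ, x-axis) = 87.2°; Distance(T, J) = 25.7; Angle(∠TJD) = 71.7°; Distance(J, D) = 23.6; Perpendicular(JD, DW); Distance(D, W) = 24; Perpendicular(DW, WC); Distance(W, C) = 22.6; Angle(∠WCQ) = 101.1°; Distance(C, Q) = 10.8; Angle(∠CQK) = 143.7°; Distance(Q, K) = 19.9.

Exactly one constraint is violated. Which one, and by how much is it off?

Distance(Q, K) = 19.9 — off by 3.70.

T = (0.00, 0.00) ✓; TJ at 87.20° ✓; |TJ| = 25.70 ✓; ∠TJD = 71.70° ✓; |JD| = 23.60 ✓; ∠(JD, DW) = 90.00° ✓; |DW| = 24.00 ✓; ∠(DW, WC) = 90.00° ✓; |WC| = 22.60 ✓; ∠WCQ = 101.1° ✓; |CQ| = 10.80 ✓; ∠CQK = 143.7° ✓; |QK| = 23.60 ✗.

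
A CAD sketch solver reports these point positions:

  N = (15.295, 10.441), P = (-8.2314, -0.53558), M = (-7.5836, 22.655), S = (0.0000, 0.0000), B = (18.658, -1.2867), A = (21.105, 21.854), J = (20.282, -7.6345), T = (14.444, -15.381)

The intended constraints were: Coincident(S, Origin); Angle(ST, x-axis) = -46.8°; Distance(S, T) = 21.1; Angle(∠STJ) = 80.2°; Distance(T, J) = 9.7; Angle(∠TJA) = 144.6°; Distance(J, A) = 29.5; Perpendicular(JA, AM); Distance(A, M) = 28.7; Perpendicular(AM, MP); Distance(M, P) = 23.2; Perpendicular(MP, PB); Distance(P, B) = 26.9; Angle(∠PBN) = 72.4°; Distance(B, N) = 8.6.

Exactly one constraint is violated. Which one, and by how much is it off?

Distance(B, N) = 8.6 — off by 3.60.

S = (0.00, 0.00) ✓; ST at -46.80° ✓; |ST| = 21.10 ✓; ∠STJ = 80.20° ✓; |TJ| = 9.700 ✓; ∠TJA = 144.6° ✓; |JA| = 29.50 ✓; ∠(JA, AM) = 90.00° ✓; |AM| = 28.70 ✓; ∠(AM, MP) = 90.00° ✓; |MP| = 23.20 ✓; ∠(MP, PB) = 90.00° ✓; |PB| = 26.90 ✓; ∠PBN = 72.40° ✓; |BN| = 12.20 ✗.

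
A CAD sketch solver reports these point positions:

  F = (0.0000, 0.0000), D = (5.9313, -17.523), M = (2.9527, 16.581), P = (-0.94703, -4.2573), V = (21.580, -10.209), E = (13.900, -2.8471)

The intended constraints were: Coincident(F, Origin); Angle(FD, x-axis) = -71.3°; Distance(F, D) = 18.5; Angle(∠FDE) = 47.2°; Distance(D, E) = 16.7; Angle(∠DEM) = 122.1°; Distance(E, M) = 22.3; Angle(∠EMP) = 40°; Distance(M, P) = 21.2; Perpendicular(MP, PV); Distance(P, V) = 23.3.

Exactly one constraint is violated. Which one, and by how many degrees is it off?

Perpendicular(MP, PV) — off by 4.20°.

F = (0.00, 0.00) ✓; FD at -71.30° ✓; |FD| = 18.50 ✓; ∠FDE = 47.20° ✓; |DE| = 16.70 ✓; ∠DEM = 122.1° ✓; |EM| = 22.30 ✓; ∠EMP = 40.00° ✓; |MP| = 21.20 ✓; ∠(MP, PV) = 85.80° ✗; |PV| = 23.30 ✓.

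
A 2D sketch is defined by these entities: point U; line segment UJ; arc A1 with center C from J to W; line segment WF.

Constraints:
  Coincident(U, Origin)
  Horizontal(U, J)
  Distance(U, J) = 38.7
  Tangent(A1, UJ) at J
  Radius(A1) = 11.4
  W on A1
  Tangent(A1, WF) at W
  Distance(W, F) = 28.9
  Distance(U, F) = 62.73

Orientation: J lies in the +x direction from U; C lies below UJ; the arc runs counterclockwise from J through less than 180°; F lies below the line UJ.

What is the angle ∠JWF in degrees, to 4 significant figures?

116.3°

Checks: |CW| = 11.40 ✓; ∠(CW, WF) = 90.00° ✓; |WF| = 28.90 ✓; |UF| = 62.73 ✓.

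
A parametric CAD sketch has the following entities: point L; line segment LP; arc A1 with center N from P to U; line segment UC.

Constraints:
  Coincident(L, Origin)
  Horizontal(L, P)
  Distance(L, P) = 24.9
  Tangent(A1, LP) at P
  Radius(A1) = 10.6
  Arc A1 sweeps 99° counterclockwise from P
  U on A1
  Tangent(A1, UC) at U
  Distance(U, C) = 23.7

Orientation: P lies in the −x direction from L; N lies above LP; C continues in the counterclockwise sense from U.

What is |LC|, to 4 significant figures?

40.01

On A1, P sits at bearing -90° from N; a 99° counterclockwise sweep puts U at bearing 9°, so U = N + 10.6·(cos 9°, sin 9°) = (-14.43, 12.26). Tangency of A1 to UC means the radius NU is perpendicular to UC, so UC runs along (−sin 9°, cos 9°); with |UC| = 23.7, C = (-18.14, 35.67). Then |LC| = |C − L| = 40.01.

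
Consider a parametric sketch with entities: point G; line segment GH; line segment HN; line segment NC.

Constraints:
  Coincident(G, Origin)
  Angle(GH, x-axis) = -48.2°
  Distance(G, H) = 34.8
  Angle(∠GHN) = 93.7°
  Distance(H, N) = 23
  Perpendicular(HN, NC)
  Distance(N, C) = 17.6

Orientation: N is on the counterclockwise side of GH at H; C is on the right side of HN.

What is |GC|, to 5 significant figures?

58.099

∠GHN = 93.7°, so HN runs at -48.2° + (180° − 93.7°) = 38.100° from the x-axis; with |HN| = 23.0, N = H + 23.0·(cos 38.100°, sin 38.100°) = (41.295, -11.751). HN ⟂ NC; with |NC| = 17.6 on the right of HN, C = N + 17.6·(0.61704, -0.78694) = (52.155, -25.601). Then |GC| = |C − G| = 58.099.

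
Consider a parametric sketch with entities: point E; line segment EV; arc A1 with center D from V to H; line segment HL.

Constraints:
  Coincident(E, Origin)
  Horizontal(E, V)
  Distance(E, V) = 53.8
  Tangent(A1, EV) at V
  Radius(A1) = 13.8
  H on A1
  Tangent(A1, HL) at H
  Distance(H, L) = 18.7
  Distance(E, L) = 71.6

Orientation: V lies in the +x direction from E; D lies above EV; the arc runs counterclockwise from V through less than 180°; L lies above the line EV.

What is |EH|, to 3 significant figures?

69.3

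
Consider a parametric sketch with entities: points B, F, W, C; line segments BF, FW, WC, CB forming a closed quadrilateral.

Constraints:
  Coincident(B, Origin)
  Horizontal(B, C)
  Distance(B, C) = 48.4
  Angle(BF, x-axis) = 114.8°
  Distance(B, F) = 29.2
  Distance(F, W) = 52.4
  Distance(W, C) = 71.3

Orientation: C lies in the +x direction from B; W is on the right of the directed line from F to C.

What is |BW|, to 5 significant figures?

31.354

Checks: |FW| = 52.40 ✓; |WC| = 71.30 ✓.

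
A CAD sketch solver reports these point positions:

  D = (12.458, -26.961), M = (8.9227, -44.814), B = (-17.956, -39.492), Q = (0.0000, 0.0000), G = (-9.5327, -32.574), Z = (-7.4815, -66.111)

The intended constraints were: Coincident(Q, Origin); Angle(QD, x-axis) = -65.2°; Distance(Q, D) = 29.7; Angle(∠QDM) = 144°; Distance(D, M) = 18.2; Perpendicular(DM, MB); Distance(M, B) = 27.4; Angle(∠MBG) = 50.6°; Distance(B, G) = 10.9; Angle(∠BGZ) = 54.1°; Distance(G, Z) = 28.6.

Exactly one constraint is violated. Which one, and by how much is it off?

Distance(G, Z) = 28.6 — off by 5.00.

Q = (0.00, 0.00) ✓; QD at -65.20° ✓; |QD| = 29.70 ✓; ∠QDM = 144.0° ✓; |DM| = 18.20 ✓; ∠(DM, MB) = 90.00° ✓; |MB| = 27.40 ✓; ∠MBG = 50.60° ✓; |BG| = 10.90 ✓; ∠BGZ = 54.10° ✓; |GZ| = 33.60 ✗.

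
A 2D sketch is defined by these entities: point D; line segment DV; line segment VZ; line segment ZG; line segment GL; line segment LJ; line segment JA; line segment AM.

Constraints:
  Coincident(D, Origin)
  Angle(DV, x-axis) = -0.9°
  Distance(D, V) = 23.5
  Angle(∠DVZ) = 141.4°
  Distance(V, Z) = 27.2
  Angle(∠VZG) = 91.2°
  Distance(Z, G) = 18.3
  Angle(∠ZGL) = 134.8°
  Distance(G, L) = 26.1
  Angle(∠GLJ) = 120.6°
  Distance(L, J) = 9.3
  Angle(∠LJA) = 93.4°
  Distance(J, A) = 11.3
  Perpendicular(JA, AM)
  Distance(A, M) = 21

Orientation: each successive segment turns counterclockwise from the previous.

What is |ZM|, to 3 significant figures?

27.7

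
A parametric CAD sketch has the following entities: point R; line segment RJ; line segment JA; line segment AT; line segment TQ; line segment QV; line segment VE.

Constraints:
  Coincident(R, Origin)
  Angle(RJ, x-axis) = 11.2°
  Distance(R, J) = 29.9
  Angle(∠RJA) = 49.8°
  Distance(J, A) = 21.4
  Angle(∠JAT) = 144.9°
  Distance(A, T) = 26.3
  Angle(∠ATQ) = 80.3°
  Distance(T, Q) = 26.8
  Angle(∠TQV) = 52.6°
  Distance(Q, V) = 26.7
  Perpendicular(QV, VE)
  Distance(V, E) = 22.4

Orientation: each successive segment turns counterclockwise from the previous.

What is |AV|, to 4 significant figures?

7.750

∠ATQ = 80.3° gives TQ at -83.80° from the x-axis; with |TQ| = 26.8, Q = (-10.75, -5.879). ∠TQV = 52.6° gives QV at 43.60° from the x-axis; with |QV| = 26.7, V = (8.585, 12.53). Then |AV| = |V − A| = 7.750.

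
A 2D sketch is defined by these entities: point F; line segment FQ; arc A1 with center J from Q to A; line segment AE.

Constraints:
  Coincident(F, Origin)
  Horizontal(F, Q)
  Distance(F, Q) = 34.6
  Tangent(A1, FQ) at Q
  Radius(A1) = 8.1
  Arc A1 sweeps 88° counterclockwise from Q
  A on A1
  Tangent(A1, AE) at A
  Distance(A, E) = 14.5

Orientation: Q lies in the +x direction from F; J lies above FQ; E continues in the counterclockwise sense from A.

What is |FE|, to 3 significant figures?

48.6

F is at the origin; FQ is horizontal with |FQ| = 34.6 and Q on the +x side, so Q = (34.6, 0.00). Since A1 is tangent to FQ there, JQ ⟂ FQ, so J = Q + (0, 8.1) = (34.6, 8.10). On A1, Q sits at bearing -90° from J; an 88° counterclockwise sweep puts A at bearing -2°, so A = J + 8.1·(cos -2°, sin -2°) = (42.7, 7.82). The tangent condition forces JA to be normal to AE, so AE runs along (−sin -2°, cos -2°); with |AE| = 14.5, E = (43.2, 22.3). Then |FE| = |E − F| = 48.6.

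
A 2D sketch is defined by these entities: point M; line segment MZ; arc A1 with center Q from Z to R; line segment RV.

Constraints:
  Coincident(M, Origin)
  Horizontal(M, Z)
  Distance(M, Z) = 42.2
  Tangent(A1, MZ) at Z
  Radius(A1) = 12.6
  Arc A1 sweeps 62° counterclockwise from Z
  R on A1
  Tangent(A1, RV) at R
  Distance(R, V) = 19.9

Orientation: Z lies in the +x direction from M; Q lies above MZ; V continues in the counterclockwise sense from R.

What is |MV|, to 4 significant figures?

67.20

M is at the origin; M and Z share the same y with |MZ| = 42.2 and Z on the +x side, so Z = (42.20, 0.000). A1 meets MZ tangentially, so QZ is at right angles to MZ, so Q = Z + (0, 12.6) = (42.20, 12.60). On A1, Z sits at bearing -90° from Q; a 62° counterclockwise sweep puts R at bearing -28°, so R = Q + 12.6·(cos -28°, sin -28°) = (53.33, 6.685). The tangent condition forces QR to be normal to RV, so RV runs along (−sin -28°, cos -28°); with |RV| = 19.9, V = (62.67, 24.26). Then |MV| = |V − M| = 67.20.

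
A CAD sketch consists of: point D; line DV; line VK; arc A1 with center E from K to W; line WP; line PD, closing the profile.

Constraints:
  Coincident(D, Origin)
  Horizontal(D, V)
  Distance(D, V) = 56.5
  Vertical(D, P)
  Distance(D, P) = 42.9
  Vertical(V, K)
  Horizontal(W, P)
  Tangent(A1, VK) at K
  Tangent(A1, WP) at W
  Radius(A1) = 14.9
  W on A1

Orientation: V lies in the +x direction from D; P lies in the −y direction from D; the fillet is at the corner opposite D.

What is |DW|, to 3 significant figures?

59.8

D is at the origin; DV is horizontal with |DV| = 56.5 and V on the +x side, so V = (56.5, 0.00). DP is vertical with |DP| = 42.9 and P on the −y side, so P = (0.00, -42.9). The virtual corner opposite D is at (56.5, -42.9). Since A1 is tangent to VK there, EK ⟂ VK and the tangent condition forces EW to be normal to WP, with radius 14.9, so the center E sits 14.9 in from both sides at E = (41.6, -28.0). That places the tangent points at K = (56.5, -28.0) on VK and W = (41.6, -42.9) on WP. Then |DW| = |W − D| = 59.8.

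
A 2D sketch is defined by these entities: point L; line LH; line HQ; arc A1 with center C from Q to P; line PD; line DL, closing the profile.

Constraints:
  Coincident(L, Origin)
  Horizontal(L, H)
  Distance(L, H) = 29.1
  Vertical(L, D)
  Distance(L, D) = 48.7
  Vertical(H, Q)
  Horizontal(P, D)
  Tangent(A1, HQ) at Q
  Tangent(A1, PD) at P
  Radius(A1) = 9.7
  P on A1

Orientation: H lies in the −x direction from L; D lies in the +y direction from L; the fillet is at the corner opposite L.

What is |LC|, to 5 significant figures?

43.559

L is at the origin; LH is horizontal with |LH| = 29.1 and H on the −x side, so H = (-29.100, 0.0000). LD is vertical with |LD| = 48.7 and D on the +y side, so D = (0.0000, 48.700). The virtual corner opposite L is at (-29.100, 48.700). A1 meets HQ tangentially, so CQ is at right angles to HQ and tangency of A1 to PD means the radius CP is perpendicular to PD, with radius 9.7, so the center C sits 9.7 in from both sides at C = (-19.400, 39.000). Then |LC| = |C − L| = 43.559.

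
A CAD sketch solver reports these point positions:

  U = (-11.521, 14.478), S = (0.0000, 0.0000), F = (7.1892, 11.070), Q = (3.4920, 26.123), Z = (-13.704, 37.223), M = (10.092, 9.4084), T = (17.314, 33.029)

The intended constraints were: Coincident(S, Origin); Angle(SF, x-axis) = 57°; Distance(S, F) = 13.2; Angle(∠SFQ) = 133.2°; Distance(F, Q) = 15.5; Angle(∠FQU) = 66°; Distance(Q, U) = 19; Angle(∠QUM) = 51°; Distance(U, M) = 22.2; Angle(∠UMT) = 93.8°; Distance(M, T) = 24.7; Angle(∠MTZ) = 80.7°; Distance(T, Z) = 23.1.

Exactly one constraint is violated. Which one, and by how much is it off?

Distance(T, Z) = 23.1 — off by 8.20.

S = (0.00, 0.00) ✓; SF at 57.00° ✓; |SF| = 13.20 ✓; ∠SFQ = 133.2° ✓; |FQ| = 15.50 ✓; ∠FQU = 66.00° ✓; |QU| = 19.00 ✓; ∠QUM = 51.00° ✓; |UM| = 22.20 ✓; ∠UMT = 93.80° ✓; |MT| = 24.70 ✓; ∠MTZ = 80.70° ✓; |TZ| = 31.30 ✗.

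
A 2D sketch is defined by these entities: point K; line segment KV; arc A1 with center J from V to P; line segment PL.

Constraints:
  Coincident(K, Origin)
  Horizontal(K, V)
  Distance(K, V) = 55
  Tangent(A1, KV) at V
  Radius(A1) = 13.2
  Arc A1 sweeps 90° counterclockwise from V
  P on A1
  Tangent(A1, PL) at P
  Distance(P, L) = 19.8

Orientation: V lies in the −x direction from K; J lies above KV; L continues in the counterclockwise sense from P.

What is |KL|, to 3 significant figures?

53.3

K is at the origin; KV is horizontal with |KV| = 55.0 and V on the −x side, so V = (-55.0, 0.00). The tangent condition forces JV to be normal to KV, so J = V + (0, 13.2) = (-55.0, 13.2). On A1, V sits at bearing -90° from J; a 90° counterclockwise sweep puts P at bearing 0°, so P = J + 13.2·(cos 0°, sin 0°) = (-41.8, 13.2). Tangency of A1 to PL means the radius JP is perpendicular to PL, so PL runs along (−sin 0°, cos 0°); with |PL| = 19.8, L = (-41.8, 33.0). Then |KL| = |L − K| = 53.3.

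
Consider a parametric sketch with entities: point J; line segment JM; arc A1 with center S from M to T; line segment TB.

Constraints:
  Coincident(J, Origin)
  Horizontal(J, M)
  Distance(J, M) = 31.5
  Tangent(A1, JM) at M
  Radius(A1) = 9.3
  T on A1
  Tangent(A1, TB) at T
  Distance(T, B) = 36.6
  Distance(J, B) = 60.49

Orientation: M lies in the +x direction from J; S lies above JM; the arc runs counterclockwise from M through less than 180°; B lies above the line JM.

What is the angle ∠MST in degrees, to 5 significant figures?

92.975°

J is at the origin; J and M share the same y with |JM| = 31.5 and M on the +x side, so M = (31.500, 0.0000). Tangency of A1 to JM means the radius SM is perpendicular to JM, so S = M + (0, 9.3) = (31.500, 9.3000). Since ST ⟂ TB (tangency), |SB| = √(9.3² + 36.6²) = 37.763 regardless of where T sits on A1. So B lies on both circle(J, 60.49) and circle(S, 37.763); the above-JM intersection is B = (38.888, 46.333). T is the foot of the tangent from B: T = (40.787, 9.7827).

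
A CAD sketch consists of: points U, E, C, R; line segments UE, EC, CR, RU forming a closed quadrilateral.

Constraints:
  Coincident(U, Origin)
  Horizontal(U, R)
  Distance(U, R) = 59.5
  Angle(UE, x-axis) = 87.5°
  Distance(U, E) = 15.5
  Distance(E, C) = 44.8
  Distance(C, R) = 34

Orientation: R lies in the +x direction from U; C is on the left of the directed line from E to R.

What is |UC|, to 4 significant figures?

52.42

U is at the origin; U and R share the same y with |UR| = 59.5 and R in +x, so R = (59.5, 0). UE runs at 87.5° with |UE| = 15.5, so E = (0.6761, 15.49). C is determined by |EC| = 44.8 and |CR| = 34.0 together: it lies at the intersection of circle(E, 44.8) and circle(R, 34.0). With |ER| = 60.83, the foot of the radical line on ER is 37.41 from E and the perpendicular offset is √(44.8² − 37.41²) = 24.65. Taking the left-of-ER solution: C = (43.13, 29.80).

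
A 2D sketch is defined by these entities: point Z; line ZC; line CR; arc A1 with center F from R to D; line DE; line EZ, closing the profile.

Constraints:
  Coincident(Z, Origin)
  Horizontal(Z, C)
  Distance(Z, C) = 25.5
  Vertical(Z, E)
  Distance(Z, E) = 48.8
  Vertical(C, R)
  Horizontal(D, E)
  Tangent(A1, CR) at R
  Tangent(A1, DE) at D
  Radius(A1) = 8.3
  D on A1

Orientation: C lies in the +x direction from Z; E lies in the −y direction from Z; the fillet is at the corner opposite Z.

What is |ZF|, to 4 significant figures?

44.00

Z is at the origin; ZC is horizontal with |ZC| = 25.5 and C on the +x side, so C = (25.50, 0.000). Z and E share the same x with |ZE| = 48.8 and E on the −y side, so E = (0.000, -48.80). The virtual corner opposite Z is at (25.50, -48.80). Since A1 is tangent to CR there, FR ⟂ CR and the tangent condition forces FD to be normal to DE, with radius 8.3, so the center F sits 8.3 in from both sides at F = (17.20, -40.50). Then |ZF| = |F − Z| = 44.00.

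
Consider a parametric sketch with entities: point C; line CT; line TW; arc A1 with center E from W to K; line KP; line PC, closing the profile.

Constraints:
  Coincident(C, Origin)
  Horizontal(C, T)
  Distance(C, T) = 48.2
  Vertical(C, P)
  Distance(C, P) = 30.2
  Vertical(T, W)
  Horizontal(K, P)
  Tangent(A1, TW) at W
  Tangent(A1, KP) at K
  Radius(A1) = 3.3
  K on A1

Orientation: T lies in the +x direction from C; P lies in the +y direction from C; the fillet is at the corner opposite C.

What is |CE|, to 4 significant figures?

52.34

C is at the origin; CT is horizontal with |CT| = 48.2 and T on the +x side, so T = (48.20, 0.000). CP is vertical with |CP| = 30.2 and P on the +y side, so P = (0.000, 30.20). The virtual corner opposite C is at (48.20, 30.20). The tangent condition forces EW to be normal to TW and tangency of A1 to KP means the radius EK is perpendicular to KP, with radius 3.3, so the center E sits 3.3 in from both sides at E = (44.90, 26.90). Then |CE| = |E − C| = 52.34.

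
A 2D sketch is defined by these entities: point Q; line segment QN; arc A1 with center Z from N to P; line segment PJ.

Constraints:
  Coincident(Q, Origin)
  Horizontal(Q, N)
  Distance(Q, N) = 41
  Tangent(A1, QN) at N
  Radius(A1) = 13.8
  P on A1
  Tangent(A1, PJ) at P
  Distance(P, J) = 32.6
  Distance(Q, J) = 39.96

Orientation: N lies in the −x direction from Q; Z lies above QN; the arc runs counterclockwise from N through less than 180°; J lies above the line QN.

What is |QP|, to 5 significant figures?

29.610

Checks: |ZP| = 13.80 ✓; ∠(ZP, PJ) = 90.00° ✓; |PJ| = 32.60 ✓; |QJ| = 39.96 ✓.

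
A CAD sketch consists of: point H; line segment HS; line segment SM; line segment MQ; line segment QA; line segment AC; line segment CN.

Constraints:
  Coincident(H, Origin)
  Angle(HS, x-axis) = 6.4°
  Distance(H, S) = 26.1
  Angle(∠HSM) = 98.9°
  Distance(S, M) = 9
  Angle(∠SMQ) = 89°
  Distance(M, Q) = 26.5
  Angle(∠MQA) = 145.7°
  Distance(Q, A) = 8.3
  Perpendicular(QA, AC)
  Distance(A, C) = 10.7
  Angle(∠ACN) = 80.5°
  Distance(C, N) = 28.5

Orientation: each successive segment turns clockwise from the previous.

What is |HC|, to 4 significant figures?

1.613

∠MQA = 145.7° gives QA at 160.0° from the x-axis; with |QA| = 8.3, A = (-5.166, -9.478). The perpendicularity gives AC at right angles to QA, so AC runs at 70.00°; with |AC| = 10.7, C = (-1.507, 0.5763). Then |HC| = |C − H| = 1.613.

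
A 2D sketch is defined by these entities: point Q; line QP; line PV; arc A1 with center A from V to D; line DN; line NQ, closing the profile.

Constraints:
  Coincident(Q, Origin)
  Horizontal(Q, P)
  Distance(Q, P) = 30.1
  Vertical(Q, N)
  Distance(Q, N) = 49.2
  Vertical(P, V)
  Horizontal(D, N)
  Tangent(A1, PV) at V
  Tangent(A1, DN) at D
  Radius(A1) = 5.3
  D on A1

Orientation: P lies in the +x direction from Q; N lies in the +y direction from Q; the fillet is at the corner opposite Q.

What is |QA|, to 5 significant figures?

50.421

Q and N share the same x with |QN| = 49.2 and N on the +y side, so N = (0.0000, 49.200). The virtual corner opposite Q is at (30.100, 49.200). Since A1 is tangent to PV there, AV ⟂ PV and A1 meets DN tangentially, so AD is at right angles to DN, with radius 5.3, so the center A sits 5.3 in from both sides at A = (24.800, 43.900). Then |QA| = |A − Q| = 50.421.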